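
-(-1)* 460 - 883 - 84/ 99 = -13987/ 33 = -423.85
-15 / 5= -3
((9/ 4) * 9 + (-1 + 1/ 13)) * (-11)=-11055/ 52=-212.60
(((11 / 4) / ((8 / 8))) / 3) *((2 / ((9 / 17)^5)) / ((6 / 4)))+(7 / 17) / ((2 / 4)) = 272953433 / 9034497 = 30.21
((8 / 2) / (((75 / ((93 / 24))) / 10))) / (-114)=-31 / 1710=-0.02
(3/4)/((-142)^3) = -3/11453152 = -0.00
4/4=1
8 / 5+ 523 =2623 / 5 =524.60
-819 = -819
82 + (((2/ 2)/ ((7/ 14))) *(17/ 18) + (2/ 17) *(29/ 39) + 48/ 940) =39275683/ 467415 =84.03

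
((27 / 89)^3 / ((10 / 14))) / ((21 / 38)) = 0.07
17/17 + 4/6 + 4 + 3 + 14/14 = 29/3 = 9.67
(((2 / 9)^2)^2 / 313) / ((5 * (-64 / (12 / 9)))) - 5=-154019476 / 30803895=-5.00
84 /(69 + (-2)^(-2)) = 336 /277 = 1.21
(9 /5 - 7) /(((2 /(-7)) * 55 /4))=364 /275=1.32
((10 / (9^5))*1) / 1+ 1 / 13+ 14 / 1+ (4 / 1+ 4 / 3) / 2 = 12853129 / 767637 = 16.74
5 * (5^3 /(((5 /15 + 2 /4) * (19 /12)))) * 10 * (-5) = -450000 /19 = -23684.21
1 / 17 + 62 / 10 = 6.26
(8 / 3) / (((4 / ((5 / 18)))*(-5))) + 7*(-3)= -568 / 27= -21.04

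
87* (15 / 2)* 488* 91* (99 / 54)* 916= 48660732120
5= 5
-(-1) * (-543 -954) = -1497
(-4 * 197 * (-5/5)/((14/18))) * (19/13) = 134748/91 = 1480.75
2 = 2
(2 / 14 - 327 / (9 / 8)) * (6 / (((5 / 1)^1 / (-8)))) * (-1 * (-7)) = 19523.20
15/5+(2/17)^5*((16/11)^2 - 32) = 3.00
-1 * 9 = -9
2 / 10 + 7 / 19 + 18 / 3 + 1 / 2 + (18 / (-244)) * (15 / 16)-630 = -115529257 / 185440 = -623.00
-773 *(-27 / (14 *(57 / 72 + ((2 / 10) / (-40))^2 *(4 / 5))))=1565325000 / 831271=1883.05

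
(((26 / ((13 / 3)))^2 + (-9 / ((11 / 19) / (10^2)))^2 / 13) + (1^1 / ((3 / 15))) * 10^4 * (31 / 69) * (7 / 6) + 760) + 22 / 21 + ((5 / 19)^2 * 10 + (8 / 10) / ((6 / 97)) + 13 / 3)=875956376240321 / 4114094985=212915.93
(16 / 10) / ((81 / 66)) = 176 / 135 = 1.30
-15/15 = -1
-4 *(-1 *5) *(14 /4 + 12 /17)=1430 /17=84.12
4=4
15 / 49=0.31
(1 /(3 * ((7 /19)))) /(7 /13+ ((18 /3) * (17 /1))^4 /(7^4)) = 84721 /4221535845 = 0.00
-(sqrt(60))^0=-1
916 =916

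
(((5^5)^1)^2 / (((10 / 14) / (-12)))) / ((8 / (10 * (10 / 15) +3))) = -396484375 / 2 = -198242187.50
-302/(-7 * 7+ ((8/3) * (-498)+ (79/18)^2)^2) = -31702752/179797145137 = -0.00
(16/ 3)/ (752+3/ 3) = 16/ 2259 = 0.01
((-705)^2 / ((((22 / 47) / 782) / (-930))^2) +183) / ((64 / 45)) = 6532897970667961108935 / 7744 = 843607692493280101.88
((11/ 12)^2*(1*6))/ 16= 121/ 384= 0.32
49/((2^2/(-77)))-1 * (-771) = -689/4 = -172.25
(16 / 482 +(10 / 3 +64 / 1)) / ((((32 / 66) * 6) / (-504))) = -5625543 / 482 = -11671.25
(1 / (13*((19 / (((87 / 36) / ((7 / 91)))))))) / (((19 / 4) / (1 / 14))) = 0.00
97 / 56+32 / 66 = 4097 / 1848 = 2.22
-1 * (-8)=8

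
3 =3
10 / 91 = 0.11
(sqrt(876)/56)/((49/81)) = 81 * sqrt(219)/1372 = 0.87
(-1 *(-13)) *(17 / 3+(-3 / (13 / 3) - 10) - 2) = -274 / 3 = -91.33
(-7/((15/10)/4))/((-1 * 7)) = 2.67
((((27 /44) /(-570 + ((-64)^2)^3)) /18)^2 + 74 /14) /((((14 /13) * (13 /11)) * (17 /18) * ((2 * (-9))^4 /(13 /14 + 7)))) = 0.00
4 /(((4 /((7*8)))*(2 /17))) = 476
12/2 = 6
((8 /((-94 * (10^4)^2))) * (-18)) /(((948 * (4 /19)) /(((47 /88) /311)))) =57 /432414400000000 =0.00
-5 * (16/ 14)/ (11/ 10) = -400/ 77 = -5.19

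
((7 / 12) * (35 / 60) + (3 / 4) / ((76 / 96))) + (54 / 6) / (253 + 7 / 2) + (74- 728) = -1785725 / 2736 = -652.68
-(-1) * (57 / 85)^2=3249 / 7225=0.45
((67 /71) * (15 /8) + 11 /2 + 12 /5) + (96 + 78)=521621 /2840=183.67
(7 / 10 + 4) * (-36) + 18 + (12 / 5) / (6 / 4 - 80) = -118716 / 785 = -151.23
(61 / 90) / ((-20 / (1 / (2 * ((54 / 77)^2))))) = -361669 / 10497600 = -0.03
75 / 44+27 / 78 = 1173 / 572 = 2.05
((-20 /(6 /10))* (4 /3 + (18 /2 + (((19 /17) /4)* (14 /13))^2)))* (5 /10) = -152733775 /879138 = -173.73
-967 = -967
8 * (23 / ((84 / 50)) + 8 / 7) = 356 / 3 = 118.67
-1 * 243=-243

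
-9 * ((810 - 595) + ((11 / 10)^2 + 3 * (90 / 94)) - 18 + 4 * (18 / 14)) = -61063281 / 32900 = -1856.03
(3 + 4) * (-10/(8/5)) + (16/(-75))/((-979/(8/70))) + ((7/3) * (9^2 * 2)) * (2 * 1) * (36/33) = 8028056131/10279500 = 780.98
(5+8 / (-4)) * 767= 2301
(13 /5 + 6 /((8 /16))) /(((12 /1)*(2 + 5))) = 73 /420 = 0.17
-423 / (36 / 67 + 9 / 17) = -53533 / 135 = -396.54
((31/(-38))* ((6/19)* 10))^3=-804357000/47045881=-17.10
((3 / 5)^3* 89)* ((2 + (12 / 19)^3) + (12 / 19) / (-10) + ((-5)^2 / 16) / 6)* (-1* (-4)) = 6458878719 / 34295000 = 188.33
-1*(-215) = 215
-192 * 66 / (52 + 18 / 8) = -233.59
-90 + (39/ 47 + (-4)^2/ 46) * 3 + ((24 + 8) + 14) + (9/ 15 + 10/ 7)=-1454324/ 37835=-38.44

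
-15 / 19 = -0.79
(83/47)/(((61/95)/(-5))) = -39425/2867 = -13.75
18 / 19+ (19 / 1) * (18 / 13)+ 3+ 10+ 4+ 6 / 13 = 11045 / 247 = 44.72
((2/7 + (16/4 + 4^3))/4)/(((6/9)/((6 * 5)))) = 10755/14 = 768.21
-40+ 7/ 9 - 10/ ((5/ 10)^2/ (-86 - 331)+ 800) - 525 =-6776228242/ 12009591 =-564.23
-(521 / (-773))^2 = -271441 / 597529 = -0.45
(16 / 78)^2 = 64 / 1521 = 0.04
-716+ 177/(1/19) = 2647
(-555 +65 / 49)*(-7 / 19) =27130 / 133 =203.98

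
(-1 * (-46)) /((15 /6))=92 /5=18.40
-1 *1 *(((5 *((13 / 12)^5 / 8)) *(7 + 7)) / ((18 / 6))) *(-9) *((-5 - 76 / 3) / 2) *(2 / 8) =-1182568205 / 7962624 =-148.51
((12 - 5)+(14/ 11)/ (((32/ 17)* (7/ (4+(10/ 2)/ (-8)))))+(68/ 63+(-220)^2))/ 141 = 4294019189/ 12507264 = 343.32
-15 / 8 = -1.88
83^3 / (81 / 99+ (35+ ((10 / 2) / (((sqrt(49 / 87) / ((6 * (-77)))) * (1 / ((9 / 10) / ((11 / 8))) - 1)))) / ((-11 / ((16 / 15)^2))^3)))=128437569224211005859375 / 7784444947139854982 - 1240553993483059200000 * sqrt(87) / 3892222473569927491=13526.38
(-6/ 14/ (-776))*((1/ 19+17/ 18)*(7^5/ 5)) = 818741/ 442320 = 1.85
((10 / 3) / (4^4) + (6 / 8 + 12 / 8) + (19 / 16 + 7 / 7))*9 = 5127 / 128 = 40.05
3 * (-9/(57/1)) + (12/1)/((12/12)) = 219/19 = 11.53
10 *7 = 70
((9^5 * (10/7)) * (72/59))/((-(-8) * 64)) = 2657205/13216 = 201.06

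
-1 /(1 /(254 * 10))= -2540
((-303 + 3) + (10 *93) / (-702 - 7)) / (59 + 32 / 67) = -2862642 / 565073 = -5.07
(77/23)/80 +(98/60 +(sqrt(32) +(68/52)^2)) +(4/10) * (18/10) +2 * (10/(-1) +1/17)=-1251042989/79294800 +4 * sqrt(2)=-10.12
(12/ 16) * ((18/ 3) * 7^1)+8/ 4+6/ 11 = 749/ 22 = 34.05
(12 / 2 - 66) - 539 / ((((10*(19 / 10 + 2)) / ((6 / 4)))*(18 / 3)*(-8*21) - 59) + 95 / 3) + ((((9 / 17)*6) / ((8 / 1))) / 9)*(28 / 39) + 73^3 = 6765529079181 / 17394026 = 388957.05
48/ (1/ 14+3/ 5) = 3360/ 47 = 71.49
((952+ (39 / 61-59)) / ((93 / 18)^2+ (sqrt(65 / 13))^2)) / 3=9.40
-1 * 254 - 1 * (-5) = -249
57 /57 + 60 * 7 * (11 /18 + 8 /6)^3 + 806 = 3894.71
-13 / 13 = -1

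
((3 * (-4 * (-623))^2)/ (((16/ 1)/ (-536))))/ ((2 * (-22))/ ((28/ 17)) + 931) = -728130004/ 1055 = -690170.62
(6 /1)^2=36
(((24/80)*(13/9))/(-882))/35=-0.00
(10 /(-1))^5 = -100000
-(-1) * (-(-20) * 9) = 180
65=65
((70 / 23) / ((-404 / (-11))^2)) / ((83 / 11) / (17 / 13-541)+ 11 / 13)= 531115585 / 195888854307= 0.00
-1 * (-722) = 722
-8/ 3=-2.67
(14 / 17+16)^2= 81796 / 289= 283.03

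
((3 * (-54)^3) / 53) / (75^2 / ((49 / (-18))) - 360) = 1285956 / 350065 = 3.67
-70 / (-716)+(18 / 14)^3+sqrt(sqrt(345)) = 272987 / 122794+345^(1 / 4) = 6.53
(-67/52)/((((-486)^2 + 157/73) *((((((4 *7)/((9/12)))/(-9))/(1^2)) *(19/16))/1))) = 132057/119248887940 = 0.00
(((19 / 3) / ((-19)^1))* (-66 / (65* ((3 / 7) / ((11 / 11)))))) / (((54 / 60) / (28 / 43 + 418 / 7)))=799480 / 15093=52.97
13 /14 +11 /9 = 271 /126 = 2.15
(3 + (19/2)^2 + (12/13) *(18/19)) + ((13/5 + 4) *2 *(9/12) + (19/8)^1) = 1051227/9880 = 106.40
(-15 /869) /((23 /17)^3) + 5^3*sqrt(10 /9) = -73695 /10573123 + 125*sqrt(10) /3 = 131.75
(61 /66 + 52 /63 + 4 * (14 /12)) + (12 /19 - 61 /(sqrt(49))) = -6269 /3762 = -1.67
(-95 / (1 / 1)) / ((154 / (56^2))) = -21280 / 11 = -1934.55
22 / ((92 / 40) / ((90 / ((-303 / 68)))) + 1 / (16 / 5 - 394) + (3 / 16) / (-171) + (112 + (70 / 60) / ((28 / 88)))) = 4165537200 / 21878374363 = 0.19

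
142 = 142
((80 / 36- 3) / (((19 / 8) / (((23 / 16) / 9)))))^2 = 25921 / 9474084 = 0.00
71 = 71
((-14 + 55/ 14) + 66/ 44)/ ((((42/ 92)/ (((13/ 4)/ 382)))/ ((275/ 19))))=-411125/ 177821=-2.31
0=0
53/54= 0.98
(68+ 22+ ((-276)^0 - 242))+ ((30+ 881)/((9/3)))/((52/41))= 13795/156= 88.43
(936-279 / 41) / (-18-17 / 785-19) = -29906145 / 1191542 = -25.10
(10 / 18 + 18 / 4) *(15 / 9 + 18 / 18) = 13.48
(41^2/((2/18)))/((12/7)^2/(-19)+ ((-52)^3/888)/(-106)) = 82862637417/7334476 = 11297.69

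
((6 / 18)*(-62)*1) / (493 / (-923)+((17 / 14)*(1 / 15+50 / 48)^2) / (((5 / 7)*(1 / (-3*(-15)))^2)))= -36624640 / 7493122113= -0.00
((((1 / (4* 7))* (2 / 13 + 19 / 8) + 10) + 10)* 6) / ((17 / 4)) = 175509 / 6188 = 28.36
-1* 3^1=-3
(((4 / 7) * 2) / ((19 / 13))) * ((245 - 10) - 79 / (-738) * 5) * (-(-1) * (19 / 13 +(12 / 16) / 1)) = 407.32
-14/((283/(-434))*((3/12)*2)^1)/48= 1519/1698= 0.89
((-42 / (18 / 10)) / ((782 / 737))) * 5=-128975 / 1173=-109.95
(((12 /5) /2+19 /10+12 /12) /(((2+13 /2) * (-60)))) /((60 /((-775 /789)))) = 1271 /9657360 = 0.00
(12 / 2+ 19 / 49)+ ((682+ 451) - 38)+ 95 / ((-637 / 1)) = 701489 / 637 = 1101.24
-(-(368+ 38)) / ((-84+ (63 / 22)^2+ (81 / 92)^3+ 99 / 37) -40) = -202198798208 / 55998821957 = -3.61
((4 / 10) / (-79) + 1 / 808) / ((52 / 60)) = -3663 / 829816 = -0.00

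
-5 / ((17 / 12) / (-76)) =4560 / 17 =268.24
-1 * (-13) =13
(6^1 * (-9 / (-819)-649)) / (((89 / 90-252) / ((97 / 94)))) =1546729020 / 96621707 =16.01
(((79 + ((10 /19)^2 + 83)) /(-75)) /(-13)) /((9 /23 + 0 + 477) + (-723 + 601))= 673693 /1438521825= 0.00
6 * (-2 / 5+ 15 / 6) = 63 / 5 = 12.60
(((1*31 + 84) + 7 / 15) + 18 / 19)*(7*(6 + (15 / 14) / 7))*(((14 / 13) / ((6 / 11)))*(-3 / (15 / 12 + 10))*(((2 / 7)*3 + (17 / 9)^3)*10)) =-758311192232 / 3781323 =-200541.24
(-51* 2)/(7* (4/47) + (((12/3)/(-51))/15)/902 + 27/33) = -1654001910/22927721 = -72.14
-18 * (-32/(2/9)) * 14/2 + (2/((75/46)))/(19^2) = 491248892/27075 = 18144.00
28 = 28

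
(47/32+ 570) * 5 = 91435/32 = 2857.34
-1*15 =-15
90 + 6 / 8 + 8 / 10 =1831 / 20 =91.55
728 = 728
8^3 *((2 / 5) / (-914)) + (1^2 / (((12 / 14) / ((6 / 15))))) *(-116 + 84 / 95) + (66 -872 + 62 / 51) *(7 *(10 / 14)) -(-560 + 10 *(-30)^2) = -138583107628 / 11070825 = -12517.87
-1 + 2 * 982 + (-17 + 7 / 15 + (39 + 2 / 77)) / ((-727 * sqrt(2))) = 1963-25979 * sqrt(2) / 1679370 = 1962.98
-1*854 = -854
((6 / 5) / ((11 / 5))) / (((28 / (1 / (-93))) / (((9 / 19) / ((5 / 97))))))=-873 / 453530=-0.00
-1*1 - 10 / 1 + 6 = -5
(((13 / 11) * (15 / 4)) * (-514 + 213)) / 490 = -1677 / 616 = -2.72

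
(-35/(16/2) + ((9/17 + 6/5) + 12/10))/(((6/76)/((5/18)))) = -18677/3672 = -5.09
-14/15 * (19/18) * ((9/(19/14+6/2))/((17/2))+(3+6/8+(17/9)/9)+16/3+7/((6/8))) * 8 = -1686424838/11339595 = -148.72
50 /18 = 25 /9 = 2.78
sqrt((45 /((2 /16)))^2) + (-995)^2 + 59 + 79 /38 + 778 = 37666515 /38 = 991224.08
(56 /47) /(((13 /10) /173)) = 96880 /611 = 158.56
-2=-2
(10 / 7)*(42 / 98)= 30 / 49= 0.61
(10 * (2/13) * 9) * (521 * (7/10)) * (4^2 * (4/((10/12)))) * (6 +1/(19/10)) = 3125799936/1235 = 2531012.09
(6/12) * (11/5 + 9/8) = 133/80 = 1.66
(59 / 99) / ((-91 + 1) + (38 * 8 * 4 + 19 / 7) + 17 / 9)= 413 / 783508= 0.00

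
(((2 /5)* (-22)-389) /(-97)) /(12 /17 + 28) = 33813 /236680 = 0.14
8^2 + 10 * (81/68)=2581/34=75.91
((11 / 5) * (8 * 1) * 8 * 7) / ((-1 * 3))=-328.53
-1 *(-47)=47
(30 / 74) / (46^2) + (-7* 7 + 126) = 6028499 / 78292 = 77.00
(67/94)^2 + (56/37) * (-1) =-1.01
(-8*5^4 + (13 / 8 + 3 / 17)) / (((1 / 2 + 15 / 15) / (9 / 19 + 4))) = -1132925 / 76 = -14906.91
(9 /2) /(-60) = -3 /40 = -0.08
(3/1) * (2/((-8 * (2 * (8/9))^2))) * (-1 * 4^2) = 243/64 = 3.80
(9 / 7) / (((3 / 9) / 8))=30.86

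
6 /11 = 0.55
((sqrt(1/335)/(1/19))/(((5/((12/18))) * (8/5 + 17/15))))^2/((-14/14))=-1444/563135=-0.00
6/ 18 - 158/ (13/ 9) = -4253/ 39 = -109.05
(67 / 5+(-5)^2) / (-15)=-2.56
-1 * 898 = -898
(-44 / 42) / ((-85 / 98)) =308 / 255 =1.21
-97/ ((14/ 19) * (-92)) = 1843/ 1288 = 1.43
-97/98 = -0.99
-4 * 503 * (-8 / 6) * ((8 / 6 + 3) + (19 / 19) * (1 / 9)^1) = 321920 / 27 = 11922.96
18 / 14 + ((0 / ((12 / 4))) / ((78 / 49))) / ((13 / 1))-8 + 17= 72 / 7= 10.29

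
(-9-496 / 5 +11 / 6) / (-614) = 3191 / 18420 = 0.17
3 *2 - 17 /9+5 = 82 /9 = 9.11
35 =35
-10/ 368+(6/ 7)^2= 6379/ 9016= 0.71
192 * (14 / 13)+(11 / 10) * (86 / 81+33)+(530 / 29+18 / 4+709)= 976.01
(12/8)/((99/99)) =3/2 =1.50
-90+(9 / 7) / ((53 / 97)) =-32517 / 371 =-87.65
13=13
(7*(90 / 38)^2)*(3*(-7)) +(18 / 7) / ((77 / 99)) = -14527593 / 17689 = -821.28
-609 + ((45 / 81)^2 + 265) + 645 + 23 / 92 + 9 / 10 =489983 / 1620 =302.46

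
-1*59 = -59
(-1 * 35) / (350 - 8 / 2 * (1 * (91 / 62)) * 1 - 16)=-1085 / 10172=-0.11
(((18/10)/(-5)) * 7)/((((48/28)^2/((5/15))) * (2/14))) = -2401/1200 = -2.00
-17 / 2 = -8.50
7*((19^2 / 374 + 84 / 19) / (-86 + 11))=-10717 / 21318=-0.50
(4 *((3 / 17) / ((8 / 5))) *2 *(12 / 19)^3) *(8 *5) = 1036800 / 116603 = 8.89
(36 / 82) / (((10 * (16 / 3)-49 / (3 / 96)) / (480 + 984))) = -4941 / 11644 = -0.42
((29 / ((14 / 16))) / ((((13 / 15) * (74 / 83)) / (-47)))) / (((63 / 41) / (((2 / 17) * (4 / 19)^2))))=-2968504960 / 433928859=-6.84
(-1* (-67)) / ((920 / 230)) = 67 / 4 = 16.75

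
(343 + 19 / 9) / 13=3106 / 117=26.55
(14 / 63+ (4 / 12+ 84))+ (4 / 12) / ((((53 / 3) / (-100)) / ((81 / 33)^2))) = 4224193 / 57717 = 73.19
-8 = -8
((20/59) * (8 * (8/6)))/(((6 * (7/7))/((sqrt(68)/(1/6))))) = 1280 * sqrt(17)/177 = 29.82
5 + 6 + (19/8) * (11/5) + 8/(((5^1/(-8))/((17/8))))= -10.98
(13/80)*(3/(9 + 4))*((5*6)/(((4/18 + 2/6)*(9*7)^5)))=0.00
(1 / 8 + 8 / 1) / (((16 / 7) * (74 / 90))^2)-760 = -2124371495 / 2803712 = -757.70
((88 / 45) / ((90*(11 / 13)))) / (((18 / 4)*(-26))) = -4 / 18225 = -0.00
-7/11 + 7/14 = -0.14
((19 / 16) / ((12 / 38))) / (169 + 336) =361 / 48480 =0.01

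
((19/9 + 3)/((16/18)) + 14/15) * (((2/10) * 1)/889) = 401/266700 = 0.00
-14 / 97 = -0.14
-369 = -369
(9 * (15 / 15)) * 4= 36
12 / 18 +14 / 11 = 64 / 33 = 1.94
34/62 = 0.55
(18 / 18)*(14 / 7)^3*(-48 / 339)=-128 / 113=-1.13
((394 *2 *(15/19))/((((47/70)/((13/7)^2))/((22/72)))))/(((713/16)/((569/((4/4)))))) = 166704709600/13370889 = 12467.74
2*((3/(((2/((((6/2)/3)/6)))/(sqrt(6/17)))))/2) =sqrt(102)/68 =0.15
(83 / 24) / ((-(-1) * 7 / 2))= 0.99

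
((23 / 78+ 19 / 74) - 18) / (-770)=12589 / 555555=0.02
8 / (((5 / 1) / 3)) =24 / 5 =4.80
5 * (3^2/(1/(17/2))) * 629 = 481185/2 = 240592.50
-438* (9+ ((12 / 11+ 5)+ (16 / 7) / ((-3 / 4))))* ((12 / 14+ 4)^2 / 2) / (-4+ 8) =-58691854 / 3773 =-15555.75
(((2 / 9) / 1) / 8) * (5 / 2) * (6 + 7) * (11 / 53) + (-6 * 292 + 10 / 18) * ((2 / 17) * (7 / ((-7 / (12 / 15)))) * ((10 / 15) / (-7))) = -105659917 / 6811560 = -15.51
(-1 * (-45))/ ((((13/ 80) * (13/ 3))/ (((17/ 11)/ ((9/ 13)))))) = 20400/ 143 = 142.66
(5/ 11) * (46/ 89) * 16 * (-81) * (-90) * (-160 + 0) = -4384424.92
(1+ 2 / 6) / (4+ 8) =1 / 9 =0.11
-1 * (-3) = 3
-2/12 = -1/6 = -0.17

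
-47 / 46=-1.02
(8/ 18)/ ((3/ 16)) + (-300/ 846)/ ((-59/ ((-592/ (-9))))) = 23008/ 8319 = 2.77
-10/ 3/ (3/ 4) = -40/ 9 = -4.44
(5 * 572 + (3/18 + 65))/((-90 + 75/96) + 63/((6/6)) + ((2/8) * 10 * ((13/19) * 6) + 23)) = 5335504/12849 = 415.25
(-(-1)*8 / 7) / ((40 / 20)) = 4 / 7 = 0.57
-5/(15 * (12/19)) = -0.53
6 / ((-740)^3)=-3 / 202612000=-0.00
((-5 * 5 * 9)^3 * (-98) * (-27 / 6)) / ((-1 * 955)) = 1004653125 / 191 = 5259964.01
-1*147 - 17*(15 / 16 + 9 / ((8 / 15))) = -7197 / 16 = -449.81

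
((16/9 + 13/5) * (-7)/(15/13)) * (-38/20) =340613/6750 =50.46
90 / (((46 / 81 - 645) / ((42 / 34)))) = -21870 / 126769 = -0.17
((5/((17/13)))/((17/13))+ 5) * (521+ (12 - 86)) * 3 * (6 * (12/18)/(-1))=-12283560/289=-42503.67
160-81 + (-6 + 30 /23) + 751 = 18982 /23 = 825.30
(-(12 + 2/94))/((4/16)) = -2260/47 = -48.09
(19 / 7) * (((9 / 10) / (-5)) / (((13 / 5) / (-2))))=171 / 455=0.38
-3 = -3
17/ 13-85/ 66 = 0.02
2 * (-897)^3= -1443468546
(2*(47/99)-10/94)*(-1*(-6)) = 7846/1551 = 5.06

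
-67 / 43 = -1.56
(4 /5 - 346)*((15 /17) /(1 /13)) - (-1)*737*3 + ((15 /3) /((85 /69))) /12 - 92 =-125141 /68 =-1840.31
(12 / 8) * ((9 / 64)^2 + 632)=7766259 / 8192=948.03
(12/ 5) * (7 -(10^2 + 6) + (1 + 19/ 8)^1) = -459/ 2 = -229.50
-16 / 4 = -4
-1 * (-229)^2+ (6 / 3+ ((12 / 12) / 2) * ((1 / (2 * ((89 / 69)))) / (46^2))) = -1717482125 / 32752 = -52439.00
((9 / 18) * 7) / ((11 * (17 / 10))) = 35 / 187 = 0.19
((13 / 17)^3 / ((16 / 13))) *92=656903 / 19652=33.43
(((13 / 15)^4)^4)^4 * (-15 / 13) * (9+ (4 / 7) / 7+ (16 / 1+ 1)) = -2141507204089851724073360460011259553097328135429572449055532066584565574 / 675620612673644270799282367652069912489221081841606064699590206146240234375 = -0.00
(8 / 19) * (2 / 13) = 16 / 247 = 0.06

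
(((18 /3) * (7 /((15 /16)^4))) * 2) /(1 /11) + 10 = 20353838 /16875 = 1206.15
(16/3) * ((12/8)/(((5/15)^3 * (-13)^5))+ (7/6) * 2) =12.44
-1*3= -3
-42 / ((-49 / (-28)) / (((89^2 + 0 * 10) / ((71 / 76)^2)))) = -1098040704 / 5041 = -217822.00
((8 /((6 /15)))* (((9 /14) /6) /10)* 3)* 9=81 /14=5.79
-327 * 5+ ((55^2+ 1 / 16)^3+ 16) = 113386925193777 / 4096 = 27682354783.64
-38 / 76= -1 / 2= -0.50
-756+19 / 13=-9809 / 13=-754.54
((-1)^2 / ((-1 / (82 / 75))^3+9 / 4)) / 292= 137842 / 59765319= 0.00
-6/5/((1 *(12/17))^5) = -1419857/207360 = -6.85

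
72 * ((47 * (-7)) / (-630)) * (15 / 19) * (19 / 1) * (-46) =-25944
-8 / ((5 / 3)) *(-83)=1992 / 5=398.40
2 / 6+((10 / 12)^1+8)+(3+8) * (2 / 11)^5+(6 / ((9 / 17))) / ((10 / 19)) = 4495107 / 146410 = 30.70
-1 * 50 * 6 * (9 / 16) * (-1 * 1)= 675 / 4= 168.75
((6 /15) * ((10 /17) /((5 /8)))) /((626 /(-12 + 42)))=96 /5321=0.02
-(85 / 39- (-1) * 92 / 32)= -1577 / 312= -5.05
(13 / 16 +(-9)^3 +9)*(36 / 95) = -103563 / 380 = -272.53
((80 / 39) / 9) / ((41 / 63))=560 / 1599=0.35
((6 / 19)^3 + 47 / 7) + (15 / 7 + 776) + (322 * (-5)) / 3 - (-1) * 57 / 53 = 1903153355 / 7634067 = 249.30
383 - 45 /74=28297 /74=382.39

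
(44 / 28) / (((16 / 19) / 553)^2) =173481077 / 256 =677660.46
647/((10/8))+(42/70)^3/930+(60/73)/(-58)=42459525553/82033750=517.59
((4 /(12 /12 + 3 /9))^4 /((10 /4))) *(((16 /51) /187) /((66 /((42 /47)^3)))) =10668672 /18152932435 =0.00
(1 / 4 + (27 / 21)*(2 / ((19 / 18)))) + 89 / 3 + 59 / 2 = 98717 / 1596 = 61.85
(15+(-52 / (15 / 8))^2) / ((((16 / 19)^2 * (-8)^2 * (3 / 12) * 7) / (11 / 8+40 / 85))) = 15986589341 / 877363200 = 18.22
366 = 366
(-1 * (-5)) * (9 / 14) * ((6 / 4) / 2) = 135 / 56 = 2.41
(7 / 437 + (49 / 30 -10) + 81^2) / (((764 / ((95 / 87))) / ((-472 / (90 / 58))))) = -5068408747 / 1779165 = -2848.76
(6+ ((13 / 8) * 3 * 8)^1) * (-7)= -315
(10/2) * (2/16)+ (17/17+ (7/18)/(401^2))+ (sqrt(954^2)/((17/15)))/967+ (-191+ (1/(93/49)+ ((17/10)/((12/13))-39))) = -1660401852351347/7375107312810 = -225.14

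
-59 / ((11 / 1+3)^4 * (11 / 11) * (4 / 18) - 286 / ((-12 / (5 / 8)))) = -8496 / 1231457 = -0.01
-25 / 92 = -0.27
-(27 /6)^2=-81 /4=-20.25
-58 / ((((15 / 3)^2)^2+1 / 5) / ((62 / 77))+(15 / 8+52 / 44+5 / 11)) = -791120 / 10638783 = -0.07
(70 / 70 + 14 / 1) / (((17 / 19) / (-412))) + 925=-101695 / 17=-5982.06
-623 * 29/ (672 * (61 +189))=-2581/ 24000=-0.11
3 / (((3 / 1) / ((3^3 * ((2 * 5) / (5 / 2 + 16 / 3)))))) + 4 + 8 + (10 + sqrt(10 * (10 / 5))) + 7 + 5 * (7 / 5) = 74.94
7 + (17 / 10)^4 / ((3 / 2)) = 188521 / 15000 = 12.57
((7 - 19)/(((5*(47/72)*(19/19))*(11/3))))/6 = -432/2585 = -0.17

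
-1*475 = -475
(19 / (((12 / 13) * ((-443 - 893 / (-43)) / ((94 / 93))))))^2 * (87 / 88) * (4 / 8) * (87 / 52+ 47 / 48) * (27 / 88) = 919981676015935 / 942020392806383616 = 0.00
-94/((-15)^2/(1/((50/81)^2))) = -34263/31250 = -1.10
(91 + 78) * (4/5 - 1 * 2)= -1014/5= -202.80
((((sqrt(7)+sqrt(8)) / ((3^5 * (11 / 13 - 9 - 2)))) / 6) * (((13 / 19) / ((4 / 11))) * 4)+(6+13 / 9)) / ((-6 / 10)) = -335 / 27+845 * sqrt(7) / 997272+845 * sqrt(2) / 498636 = -12.40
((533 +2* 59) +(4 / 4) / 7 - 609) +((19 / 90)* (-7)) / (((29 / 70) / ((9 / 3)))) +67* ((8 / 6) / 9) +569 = 3345425 / 5481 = 610.37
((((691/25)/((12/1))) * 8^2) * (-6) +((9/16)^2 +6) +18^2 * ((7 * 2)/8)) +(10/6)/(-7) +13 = -40105187/134400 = -298.40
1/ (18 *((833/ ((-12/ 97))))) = -2/ 242403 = -0.00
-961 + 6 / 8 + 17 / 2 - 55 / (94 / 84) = -188169 / 188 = -1000.90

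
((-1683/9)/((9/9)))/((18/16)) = -1496/9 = -166.22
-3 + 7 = 4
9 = 9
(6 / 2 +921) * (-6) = -5544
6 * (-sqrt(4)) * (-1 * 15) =180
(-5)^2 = 25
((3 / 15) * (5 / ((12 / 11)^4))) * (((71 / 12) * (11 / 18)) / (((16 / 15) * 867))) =57173105 / 20710785024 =0.00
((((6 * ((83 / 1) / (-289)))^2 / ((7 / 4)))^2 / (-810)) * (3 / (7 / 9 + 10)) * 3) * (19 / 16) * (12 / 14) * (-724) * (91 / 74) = 2.69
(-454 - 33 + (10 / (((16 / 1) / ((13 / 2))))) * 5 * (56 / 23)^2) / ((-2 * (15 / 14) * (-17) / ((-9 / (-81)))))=-150829 / 134895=-1.12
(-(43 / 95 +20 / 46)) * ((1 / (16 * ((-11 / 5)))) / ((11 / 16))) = 1939 / 52877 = 0.04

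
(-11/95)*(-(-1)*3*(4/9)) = -44/285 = -0.15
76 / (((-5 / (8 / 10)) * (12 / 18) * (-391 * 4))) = 0.01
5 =5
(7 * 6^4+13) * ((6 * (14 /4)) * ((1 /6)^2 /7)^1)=9085 /12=757.08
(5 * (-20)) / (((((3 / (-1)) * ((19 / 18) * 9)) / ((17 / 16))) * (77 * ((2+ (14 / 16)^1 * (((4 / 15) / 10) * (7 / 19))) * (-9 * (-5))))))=4250 / 7934157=0.00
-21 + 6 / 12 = -41 / 2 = -20.50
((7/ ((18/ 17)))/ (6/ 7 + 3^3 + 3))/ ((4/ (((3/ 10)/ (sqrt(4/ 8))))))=833 * sqrt(2)/ 51840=0.02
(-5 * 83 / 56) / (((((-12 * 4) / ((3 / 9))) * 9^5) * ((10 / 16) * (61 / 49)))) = 581 / 518686416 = 0.00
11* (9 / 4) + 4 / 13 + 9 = 34.06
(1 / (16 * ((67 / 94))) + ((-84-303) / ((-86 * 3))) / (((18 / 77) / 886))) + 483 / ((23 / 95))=12349849 / 1608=7680.25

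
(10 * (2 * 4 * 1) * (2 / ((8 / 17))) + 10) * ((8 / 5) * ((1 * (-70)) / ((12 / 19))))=-186200 / 3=-62066.67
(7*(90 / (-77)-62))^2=23658496 / 121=195524.76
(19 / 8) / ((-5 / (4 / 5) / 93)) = -1767 / 50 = -35.34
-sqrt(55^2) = -55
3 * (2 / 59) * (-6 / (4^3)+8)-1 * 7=-5849 / 944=-6.20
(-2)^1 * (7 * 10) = -140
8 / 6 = 1.33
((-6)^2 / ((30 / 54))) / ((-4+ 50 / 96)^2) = 746496 / 139445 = 5.35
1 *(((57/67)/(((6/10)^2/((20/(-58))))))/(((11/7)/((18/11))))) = -199500/235103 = -0.85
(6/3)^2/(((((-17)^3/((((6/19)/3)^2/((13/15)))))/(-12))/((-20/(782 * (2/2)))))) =-0.00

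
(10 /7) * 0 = 0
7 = 7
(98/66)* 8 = 11.88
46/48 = 23/24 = 0.96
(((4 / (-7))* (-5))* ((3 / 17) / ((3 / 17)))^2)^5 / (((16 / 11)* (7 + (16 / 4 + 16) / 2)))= 2200000 / 285719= 7.70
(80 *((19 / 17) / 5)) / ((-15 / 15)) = -304 / 17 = -17.88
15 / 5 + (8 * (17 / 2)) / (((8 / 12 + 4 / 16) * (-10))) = -243 / 55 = -4.42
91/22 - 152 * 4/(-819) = 4.88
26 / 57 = 0.46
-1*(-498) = 498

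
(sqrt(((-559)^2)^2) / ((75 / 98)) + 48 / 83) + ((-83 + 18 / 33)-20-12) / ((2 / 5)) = 55878742813 / 136950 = 408022.95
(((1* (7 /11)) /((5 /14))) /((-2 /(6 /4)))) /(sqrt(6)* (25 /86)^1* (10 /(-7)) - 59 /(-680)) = 53433208164 /473380797109 + 255747660000* sqrt(6) /473380797109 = 1.44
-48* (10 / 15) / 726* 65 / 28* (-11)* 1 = 260 / 231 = 1.13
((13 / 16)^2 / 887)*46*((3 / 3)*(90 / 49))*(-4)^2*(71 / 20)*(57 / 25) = 141576201 / 17385200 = 8.14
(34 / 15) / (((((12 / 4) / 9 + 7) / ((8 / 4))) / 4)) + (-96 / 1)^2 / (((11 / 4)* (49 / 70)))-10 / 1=1840302 / 385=4780.01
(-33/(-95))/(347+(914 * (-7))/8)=-132/172045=-0.00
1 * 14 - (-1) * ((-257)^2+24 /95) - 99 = 6266604 /95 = 65964.25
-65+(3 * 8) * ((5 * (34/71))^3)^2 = 570975137545135/128100283921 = 4457.25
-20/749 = -0.03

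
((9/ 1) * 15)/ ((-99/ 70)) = -1050/ 11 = -95.45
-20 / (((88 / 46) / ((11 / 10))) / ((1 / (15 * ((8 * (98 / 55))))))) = -253 / 4704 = -0.05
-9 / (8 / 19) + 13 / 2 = -119 / 8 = -14.88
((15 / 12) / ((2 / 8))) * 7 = 35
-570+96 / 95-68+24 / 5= -60058 / 95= -632.19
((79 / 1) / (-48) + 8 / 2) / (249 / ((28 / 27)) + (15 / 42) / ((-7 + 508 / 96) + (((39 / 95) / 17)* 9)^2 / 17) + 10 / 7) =1435646016791 / 147168493641156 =0.01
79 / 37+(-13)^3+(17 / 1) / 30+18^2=-2076031 / 1110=-1870.30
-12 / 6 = -2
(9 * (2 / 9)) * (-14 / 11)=-28 / 11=-2.55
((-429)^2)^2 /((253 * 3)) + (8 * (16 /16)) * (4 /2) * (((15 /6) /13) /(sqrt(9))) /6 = 120088409329 /2691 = 44625941.78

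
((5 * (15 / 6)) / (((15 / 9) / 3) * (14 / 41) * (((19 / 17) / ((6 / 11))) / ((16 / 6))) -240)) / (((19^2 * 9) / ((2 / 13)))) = -27880 / 11297782717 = -0.00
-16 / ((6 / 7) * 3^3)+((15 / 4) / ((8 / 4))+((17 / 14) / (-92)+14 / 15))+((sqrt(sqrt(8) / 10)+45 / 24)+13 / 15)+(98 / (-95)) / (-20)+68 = 2^(1 / 4) * sqrt(5) / 5+3612470251 / 49555800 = 73.43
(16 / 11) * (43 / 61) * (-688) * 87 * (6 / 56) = -30885696 / 4697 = -6575.62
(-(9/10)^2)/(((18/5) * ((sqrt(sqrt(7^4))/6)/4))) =-0.77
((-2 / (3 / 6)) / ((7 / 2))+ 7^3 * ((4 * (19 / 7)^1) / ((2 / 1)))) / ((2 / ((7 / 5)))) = 1302.60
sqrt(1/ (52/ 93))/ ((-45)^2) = sqrt(1209)/ 52650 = 0.00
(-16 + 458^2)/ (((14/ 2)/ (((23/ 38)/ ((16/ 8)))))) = 172293/ 19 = 9068.05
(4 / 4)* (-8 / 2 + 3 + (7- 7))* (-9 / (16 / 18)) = 81 / 8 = 10.12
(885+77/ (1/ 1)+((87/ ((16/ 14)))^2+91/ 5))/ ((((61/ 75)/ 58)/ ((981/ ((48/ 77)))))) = 23746567067685/ 31232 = 760328095.15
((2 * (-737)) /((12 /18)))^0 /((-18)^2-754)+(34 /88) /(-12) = -3919 /113520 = -0.03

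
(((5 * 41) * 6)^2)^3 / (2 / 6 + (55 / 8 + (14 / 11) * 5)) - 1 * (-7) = 914186061805896025081 / 3583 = 255145426125005868.01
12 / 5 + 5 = 37 / 5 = 7.40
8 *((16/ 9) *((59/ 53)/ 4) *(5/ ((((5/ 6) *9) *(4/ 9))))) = 944/ 159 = 5.94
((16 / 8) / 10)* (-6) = -6 / 5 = -1.20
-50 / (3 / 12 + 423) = -200 / 1693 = -0.12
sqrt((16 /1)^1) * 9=36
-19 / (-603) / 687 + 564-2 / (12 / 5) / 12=1868915639 / 3314088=563.93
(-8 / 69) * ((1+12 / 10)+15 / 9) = -464 / 1035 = -0.45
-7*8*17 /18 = -476 /9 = -52.89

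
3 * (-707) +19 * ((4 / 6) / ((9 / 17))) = -56621 / 27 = -2097.07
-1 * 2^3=-8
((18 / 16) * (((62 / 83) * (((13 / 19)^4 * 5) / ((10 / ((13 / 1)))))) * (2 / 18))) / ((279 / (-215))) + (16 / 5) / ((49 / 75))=183000019285 / 38161116504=4.80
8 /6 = 4 /3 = 1.33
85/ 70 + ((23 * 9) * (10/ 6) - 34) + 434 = 10447/ 14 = 746.21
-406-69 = -475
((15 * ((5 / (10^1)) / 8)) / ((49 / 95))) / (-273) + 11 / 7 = 111637 / 71344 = 1.56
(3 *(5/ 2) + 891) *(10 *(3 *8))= 215640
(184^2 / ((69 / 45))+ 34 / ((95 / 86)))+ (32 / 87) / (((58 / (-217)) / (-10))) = 22124.54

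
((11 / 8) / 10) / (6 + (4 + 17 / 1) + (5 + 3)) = 11 / 2800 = 0.00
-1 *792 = -792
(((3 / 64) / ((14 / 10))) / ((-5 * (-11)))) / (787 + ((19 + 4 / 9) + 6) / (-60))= 405 / 523293232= 0.00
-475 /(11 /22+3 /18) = -1425 /2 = -712.50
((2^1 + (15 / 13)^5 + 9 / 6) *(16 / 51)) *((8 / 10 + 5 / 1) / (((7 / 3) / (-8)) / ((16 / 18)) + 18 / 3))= 61141109248 / 34368736545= 1.78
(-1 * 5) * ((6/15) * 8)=-16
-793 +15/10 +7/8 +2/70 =-221367/280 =-790.60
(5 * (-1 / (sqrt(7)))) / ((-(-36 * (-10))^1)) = sqrt(7) / 504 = 0.01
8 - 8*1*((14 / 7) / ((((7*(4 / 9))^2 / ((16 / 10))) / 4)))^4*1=-59335679608 / 3603000625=-16.47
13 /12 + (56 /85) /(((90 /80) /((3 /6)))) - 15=-41689 /3060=-13.62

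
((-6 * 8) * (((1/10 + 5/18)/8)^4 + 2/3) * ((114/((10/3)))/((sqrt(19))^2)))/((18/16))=-11197523521/218700000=-51.20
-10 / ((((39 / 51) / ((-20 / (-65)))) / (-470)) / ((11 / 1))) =3515600 / 169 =20802.37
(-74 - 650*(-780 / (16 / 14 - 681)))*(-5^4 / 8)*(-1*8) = -512340.57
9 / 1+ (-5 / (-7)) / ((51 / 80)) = 3613 / 357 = 10.12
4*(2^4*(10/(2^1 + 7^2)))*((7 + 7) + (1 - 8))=4480/51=87.84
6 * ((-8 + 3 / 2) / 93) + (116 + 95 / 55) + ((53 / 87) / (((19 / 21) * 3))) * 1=66249817 / 563673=117.53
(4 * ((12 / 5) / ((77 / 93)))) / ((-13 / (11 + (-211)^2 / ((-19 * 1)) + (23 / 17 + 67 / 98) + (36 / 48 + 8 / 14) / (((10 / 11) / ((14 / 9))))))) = 822355309964 / 396070675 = 2076.28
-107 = -107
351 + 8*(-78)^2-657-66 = 48300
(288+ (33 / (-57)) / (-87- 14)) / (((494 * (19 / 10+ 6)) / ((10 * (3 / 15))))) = 5526830 / 37445447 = 0.15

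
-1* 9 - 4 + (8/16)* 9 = -17/2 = -8.50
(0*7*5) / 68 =0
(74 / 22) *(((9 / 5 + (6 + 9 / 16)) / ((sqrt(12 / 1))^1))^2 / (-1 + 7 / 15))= -16559757 / 450560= -36.75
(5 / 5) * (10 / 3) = 10 / 3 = 3.33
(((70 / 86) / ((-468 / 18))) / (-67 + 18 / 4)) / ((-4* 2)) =-7 / 111800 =-0.00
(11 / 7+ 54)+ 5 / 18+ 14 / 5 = 36949 / 630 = 58.65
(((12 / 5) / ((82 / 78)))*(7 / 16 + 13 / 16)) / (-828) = -13 / 3772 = -0.00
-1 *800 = -800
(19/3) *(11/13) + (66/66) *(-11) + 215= 8165/39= 209.36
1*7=7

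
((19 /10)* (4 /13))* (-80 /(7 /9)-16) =-69.49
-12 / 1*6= -72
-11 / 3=-3.67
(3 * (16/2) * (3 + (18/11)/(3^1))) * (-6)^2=33696/11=3063.27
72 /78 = 12 /13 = 0.92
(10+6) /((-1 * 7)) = -16 /7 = -2.29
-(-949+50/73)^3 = 331761919200083/389017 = 852821134.30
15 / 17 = 0.88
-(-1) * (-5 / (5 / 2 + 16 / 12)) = -30 / 23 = -1.30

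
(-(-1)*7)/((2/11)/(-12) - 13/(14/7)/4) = -1848/433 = -4.27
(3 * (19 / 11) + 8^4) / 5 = 45113 / 55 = 820.24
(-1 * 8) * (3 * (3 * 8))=-576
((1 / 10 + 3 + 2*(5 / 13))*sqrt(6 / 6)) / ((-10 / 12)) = -1509 / 325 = -4.64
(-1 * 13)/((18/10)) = -65/9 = -7.22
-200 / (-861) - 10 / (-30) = 487 / 861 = 0.57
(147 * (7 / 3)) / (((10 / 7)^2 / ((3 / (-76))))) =-50421 / 7600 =-6.63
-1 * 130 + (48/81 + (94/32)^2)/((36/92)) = -6621043/62208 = -106.43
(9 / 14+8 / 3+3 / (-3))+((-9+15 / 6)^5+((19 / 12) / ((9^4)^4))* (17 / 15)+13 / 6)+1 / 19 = -4116153112910506570318373 / 354890426568904588320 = -11598.38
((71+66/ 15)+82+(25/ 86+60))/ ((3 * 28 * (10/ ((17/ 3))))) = 1591319/ 1083600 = 1.47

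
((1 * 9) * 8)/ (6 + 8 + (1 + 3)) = 4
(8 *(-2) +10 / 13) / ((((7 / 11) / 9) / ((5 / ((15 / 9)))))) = -58806 / 91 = -646.22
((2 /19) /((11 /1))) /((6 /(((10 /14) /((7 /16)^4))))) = 327680 /10537989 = 0.03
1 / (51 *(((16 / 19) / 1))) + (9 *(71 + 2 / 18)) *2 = 1044499 / 816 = 1280.02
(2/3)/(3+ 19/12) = 8/55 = 0.15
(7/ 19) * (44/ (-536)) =-77/ 2546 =-0.03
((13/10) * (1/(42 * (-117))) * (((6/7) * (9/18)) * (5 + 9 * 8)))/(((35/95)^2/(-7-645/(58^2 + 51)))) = 1949761/4216842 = 0.46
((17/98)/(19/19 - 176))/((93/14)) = -17/113925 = -0.00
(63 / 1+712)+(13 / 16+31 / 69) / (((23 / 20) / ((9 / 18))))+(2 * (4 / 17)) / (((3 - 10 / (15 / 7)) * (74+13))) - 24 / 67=1625418511159 / 2096807880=775.19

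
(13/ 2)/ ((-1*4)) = -13/ 8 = -1.62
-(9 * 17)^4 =-547981281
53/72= 0.74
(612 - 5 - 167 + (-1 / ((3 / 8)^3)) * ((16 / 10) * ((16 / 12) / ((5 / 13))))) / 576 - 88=-12745649 / 145800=-87.42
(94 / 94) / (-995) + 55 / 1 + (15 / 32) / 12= 7009647 / 127360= 55.04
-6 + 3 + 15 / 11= -18 / 11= -1.64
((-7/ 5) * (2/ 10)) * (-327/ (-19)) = -2289/ 475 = -4.82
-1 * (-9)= 9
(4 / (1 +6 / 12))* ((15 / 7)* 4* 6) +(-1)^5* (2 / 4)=1913 / 14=136.64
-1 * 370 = -370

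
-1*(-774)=774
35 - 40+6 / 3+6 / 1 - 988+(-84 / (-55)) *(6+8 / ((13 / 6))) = -693691 / 715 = -970.20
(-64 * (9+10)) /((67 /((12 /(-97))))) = 14592 /6499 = 2.25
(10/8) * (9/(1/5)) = 225/4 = 56.25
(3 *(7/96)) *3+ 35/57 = 2317/1824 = 1.27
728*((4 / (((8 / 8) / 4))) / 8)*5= 7280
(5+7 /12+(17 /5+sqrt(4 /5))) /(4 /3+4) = 3 * sqrt(5) /40+539 /320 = 1.85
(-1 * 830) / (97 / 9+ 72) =-10.03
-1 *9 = -9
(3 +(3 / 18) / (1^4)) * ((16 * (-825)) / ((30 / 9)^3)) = -5643 / 5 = -1128.60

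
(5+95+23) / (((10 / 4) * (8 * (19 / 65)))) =1599 / 76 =21.04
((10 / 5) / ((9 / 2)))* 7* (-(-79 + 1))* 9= 2184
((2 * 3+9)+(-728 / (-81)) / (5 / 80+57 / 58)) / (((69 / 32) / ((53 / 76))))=20688232 / 2710665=7.63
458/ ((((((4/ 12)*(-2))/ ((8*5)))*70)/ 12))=-32976/ 7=-4710.86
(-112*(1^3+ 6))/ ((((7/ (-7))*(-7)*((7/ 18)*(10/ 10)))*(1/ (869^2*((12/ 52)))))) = -652459104/ 13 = -50189161.85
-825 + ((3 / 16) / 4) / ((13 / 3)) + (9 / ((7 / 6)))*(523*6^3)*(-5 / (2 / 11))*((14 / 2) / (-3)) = 46524054729 / 832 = 55918335.01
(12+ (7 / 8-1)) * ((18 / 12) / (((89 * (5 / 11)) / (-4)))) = -1.76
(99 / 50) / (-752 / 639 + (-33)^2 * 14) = 63261 / 487072100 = 0.00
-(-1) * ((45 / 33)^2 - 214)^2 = 658897561 / 14641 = 45003.59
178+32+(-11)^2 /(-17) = 3449 /17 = 202.88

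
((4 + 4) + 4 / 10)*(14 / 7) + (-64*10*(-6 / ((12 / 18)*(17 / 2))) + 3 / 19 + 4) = 1128247 / 1615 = 698.60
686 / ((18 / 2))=686 / 9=76.22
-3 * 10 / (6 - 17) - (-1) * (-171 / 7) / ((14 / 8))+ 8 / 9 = -10.34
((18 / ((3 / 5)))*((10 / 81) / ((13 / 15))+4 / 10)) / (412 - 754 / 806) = 59024 / 1490931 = 0.04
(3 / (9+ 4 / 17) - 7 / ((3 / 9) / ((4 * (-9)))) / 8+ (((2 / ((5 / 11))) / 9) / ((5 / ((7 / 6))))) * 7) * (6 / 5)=20267371 / 176625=114.75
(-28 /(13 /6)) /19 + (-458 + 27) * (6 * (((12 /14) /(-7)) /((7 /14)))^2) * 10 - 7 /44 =-40492592641 /26094068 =-1551.79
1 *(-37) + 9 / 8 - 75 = -887 / 8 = -110.88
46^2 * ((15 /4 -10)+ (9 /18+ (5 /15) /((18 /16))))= -311581 /27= -11540.04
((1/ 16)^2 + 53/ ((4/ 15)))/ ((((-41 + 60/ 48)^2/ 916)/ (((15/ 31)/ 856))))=58258745/ 894475488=0.07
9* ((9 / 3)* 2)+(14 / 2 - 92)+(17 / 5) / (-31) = -4822 / 155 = -31.11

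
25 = 25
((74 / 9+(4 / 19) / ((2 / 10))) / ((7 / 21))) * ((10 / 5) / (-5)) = -3172 / 285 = -11.13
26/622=13/311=0.04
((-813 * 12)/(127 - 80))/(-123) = 3252/1927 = 1.69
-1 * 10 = -10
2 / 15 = 0.13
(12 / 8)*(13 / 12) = 13 / 8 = 1.62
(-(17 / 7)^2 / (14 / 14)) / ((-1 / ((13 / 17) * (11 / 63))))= 2431 / 3087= 0.79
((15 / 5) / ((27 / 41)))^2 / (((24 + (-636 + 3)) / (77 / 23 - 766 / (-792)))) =-66064981 / 449288532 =-0.15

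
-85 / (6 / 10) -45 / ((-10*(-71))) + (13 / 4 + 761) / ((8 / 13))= 7498801 / 6816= 1100.18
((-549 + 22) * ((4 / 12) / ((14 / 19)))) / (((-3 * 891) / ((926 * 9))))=4636019 / 6237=743.31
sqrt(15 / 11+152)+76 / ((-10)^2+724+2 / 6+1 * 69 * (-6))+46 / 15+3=115441 / 18465+sqrt(18557) / 11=18.64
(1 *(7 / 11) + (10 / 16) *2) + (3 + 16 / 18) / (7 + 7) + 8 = 4025 / 396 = 10.16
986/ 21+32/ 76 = 18902/ 399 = 47.37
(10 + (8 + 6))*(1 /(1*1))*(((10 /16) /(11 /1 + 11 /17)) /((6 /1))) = 85 /396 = 0.21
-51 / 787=-0.06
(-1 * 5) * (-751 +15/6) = 7485/2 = 3742.50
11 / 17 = 0.65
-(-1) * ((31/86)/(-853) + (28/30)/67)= 995857/73724790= 0.01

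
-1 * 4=-4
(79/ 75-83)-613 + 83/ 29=-1505284/ 2175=-692.08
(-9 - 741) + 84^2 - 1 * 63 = 6243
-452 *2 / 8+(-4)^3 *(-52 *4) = 13199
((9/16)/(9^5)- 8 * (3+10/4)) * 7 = -32332601/104976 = -308.00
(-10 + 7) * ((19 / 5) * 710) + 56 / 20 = -40456 / 5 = -8091.20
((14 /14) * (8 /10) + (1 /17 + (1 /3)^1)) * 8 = 2432 /255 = 9.54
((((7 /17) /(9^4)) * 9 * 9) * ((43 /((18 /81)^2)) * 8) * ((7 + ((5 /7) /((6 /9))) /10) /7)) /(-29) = -8557 /6902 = -1.24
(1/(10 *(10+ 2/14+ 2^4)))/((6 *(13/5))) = 7/28548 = 0.00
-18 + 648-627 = 3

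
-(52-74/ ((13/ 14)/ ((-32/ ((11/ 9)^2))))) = -2767108/ 1573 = -1759.13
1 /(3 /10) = 10 /3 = 3.33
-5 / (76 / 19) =-5 / 4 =-1.25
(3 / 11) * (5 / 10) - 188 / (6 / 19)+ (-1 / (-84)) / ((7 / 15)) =-3849569 / 6468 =-595.17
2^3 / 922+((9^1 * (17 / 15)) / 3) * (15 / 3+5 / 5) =47042 / 2305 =20.41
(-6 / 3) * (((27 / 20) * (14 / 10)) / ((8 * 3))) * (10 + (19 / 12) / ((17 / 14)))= -24213 / 13600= -1.78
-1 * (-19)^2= -361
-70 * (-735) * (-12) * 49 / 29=-30252600 / 29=-1043193.10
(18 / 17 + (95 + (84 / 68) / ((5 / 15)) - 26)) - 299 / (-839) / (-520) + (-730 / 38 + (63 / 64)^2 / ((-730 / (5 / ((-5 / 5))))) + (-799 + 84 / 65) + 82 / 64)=-7814771668496811 / 10533935226880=-741.87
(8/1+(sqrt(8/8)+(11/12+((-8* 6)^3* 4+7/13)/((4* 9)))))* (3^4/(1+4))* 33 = -426650598/65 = -6563855.35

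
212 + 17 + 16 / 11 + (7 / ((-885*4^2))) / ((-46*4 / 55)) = 230.45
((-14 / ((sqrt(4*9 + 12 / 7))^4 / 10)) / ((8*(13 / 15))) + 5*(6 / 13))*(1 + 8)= 319695 / 15488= 20.64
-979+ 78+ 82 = -819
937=937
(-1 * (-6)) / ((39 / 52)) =8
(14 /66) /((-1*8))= -7 /264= -0.03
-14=-14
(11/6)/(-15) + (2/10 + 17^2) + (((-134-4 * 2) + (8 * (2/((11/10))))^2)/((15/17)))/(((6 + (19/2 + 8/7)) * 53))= 289.17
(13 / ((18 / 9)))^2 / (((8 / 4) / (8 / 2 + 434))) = 37011 / 4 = 9252.75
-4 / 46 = -2 / 23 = -0.09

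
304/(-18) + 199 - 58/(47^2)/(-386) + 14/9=234911774/1279011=183.67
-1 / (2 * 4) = -1 / 8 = -0.12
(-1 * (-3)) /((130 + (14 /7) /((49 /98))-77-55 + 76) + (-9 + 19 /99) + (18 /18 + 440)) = 297 /50509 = 0.01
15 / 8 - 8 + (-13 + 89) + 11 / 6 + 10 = 1961 / 24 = 81.71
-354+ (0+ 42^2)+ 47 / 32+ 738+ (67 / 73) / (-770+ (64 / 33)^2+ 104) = 1810573535243 / 842335904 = 2149.47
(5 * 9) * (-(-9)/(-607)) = -405/607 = -0.67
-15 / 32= -0.47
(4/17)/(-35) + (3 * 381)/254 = 5347/1190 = 4.49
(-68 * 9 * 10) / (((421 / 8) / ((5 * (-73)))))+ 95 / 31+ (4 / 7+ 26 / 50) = 96956411866 / 2283925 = 42451.66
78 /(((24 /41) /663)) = 353379 /4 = 88344.75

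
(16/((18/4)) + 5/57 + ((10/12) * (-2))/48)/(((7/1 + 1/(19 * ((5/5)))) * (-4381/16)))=-1097/587054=-0.00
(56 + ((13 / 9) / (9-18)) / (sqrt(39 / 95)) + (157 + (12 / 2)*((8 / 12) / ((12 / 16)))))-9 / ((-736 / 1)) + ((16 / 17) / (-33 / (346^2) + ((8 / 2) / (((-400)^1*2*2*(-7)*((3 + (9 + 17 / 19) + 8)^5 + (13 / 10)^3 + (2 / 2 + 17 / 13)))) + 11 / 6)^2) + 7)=24698305866310171321869742728281569238668979333381 / 109465882540335905103850361281295144921088222048-sqrt(3705) / 243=225.38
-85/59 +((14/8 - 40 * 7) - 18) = -70255/236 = -297.69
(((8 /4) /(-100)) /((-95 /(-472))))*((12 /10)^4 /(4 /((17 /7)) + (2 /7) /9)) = -163785888 /1334453125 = -0.12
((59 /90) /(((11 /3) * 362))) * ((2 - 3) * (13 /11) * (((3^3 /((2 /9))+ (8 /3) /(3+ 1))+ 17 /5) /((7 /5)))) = -2889289 /55190520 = -0.05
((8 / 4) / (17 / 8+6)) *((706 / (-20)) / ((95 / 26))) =-5648 / 2375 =-2.38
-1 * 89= -89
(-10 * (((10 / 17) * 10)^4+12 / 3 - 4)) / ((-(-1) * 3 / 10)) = -10000000000 / 250563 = -39910.12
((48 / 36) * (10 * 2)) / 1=80 / 3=26.67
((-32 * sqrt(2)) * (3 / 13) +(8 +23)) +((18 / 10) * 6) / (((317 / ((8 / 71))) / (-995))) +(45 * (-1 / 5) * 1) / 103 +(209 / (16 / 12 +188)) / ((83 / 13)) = 41970374077 / 1539298744- 96 * sqrt(2) / 13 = 16.82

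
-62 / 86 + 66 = 2807 / 43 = 65.28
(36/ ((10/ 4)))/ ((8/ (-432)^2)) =335923.20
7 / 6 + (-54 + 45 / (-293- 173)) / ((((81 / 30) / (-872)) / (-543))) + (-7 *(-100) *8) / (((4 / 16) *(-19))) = -252021120451 / 26562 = -9488032.54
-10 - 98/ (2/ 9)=-451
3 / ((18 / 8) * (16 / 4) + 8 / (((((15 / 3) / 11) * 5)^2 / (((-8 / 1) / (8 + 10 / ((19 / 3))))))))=170625 / 438307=0.39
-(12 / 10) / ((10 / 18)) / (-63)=0.03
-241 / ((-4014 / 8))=964 / 2007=0.48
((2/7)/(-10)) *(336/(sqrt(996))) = -8 *sqrt(249)/415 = -0.30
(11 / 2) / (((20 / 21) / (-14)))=-1617 / 20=-80.85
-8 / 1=-8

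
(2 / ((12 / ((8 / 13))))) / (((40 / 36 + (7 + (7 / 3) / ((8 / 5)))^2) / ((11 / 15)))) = 2816 / 2720185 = 0.00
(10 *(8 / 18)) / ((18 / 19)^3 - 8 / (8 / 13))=-0.37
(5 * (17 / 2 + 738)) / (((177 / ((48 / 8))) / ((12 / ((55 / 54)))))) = 967464 / 649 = 1490.70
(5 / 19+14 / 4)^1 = 143 / 38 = 3.76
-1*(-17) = 17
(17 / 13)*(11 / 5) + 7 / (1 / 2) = 1097 / 65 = 16.88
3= 3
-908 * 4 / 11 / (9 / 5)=-18160 / 99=-183.43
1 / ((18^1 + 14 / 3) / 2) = 3 / 34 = 0.09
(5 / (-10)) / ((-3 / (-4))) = -2 / 3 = -0.67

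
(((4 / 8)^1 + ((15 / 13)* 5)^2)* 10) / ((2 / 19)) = 1084805 / 338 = 3209.48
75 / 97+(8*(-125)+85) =-88680 / 97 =-914.23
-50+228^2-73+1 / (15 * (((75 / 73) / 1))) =58343698 / 1125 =51861.06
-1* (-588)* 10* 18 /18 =5880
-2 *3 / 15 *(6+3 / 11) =-138 / 55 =-2.51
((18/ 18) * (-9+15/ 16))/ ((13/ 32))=-258/ 13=-19.85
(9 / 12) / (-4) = -0.19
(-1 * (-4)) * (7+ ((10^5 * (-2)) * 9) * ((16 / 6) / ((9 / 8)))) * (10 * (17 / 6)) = -4351992860 / 9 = -483554762.22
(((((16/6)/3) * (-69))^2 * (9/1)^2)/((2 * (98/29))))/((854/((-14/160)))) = -4.62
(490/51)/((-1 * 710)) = -49/3621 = -0.01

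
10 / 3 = 3.33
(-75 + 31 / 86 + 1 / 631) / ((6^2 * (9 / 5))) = -6750505 / 5860728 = -1.15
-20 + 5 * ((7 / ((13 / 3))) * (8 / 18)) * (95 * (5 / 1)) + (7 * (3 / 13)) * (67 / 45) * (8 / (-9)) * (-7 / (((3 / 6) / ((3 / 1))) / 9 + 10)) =177930184 / 105495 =1686.62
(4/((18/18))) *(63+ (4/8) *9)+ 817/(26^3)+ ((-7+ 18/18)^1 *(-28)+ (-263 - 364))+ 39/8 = -808841/4394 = -184.08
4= 4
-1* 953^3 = -865523177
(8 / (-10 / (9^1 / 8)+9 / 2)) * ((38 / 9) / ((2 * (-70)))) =152 / 2765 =0.05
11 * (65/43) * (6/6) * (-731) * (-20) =243100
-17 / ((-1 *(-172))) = -17 / 172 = -0.10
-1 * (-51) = 51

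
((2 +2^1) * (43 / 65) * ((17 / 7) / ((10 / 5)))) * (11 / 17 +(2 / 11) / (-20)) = 51299 / 25025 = 2.05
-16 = -16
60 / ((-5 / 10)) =-120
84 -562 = -478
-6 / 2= -3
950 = 950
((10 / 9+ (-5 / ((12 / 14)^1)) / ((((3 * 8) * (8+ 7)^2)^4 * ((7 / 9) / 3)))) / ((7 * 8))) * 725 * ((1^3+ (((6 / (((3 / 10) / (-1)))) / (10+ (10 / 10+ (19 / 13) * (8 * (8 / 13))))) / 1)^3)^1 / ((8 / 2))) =-92921170437559387085371 / 78763658074214400000000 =-1.18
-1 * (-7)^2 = -49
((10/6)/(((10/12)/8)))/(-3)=-16/3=-5.33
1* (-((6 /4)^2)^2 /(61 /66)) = -2673 /488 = -5.48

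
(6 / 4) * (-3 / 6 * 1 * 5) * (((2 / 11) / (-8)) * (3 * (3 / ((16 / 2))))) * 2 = 135 / 704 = 0.19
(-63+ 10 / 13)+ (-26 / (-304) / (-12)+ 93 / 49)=-70108249 / 1161888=-60.34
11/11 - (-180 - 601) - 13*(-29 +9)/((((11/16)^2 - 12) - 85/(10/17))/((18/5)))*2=30756194/39943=770.00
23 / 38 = 0.61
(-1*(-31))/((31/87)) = 87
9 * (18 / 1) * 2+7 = 331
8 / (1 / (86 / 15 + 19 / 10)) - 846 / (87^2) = 768946 / 12615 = 60.95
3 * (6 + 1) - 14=7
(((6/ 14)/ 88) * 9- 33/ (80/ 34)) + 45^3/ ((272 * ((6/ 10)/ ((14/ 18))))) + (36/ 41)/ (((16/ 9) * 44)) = 420.31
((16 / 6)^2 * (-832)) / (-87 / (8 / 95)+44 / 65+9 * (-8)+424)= 27688960 / 3184497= 8.69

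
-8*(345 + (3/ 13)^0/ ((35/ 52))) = -97016/ 35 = -2771.89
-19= -19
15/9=5/3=1.67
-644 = -644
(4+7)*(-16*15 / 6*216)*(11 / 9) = -116160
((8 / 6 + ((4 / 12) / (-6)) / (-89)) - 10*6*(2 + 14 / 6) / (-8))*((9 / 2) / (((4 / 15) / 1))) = 406515 / 712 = 570.95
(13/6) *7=91/6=15.17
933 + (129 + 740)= 1802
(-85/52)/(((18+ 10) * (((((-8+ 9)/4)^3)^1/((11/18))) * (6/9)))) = -935/273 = -3.42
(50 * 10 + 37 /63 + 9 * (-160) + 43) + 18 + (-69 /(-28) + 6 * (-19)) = -989.95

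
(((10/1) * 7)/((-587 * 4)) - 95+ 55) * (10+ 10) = -469950/587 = -800.60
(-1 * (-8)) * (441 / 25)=3528 / 25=141.12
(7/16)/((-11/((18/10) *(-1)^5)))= 63/880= 0.07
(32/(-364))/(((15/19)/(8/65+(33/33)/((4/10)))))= -25916/88725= -0.29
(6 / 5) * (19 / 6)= 19 / 5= 3.80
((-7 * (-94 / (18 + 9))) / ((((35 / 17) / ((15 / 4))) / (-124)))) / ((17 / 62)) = -180668 / 9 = -20074.22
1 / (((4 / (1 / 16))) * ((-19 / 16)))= -1 / 76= -0.01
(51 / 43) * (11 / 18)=187 / 258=0.72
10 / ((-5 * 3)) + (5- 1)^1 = 10 / 3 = 3.33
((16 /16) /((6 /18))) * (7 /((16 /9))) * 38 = 3591 /8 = 448.88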